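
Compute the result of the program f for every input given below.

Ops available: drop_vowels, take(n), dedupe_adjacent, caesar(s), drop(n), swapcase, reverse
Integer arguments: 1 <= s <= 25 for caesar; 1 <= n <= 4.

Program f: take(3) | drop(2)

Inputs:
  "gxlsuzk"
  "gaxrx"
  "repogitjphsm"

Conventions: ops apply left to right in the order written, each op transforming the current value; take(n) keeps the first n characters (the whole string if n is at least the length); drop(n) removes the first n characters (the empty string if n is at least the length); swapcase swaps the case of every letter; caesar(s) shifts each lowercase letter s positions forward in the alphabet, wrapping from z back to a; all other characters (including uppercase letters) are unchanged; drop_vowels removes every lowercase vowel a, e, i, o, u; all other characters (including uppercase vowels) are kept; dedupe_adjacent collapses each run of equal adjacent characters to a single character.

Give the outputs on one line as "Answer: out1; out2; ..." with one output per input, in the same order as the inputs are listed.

"l"; "x"; "p"

Execution, op by op:
  "gxlsuzk" -> "gxl" -> "l"
  "gaxrx" -> "gax" -> "x"
  "repogitjphsm" -> "rep" -> "p"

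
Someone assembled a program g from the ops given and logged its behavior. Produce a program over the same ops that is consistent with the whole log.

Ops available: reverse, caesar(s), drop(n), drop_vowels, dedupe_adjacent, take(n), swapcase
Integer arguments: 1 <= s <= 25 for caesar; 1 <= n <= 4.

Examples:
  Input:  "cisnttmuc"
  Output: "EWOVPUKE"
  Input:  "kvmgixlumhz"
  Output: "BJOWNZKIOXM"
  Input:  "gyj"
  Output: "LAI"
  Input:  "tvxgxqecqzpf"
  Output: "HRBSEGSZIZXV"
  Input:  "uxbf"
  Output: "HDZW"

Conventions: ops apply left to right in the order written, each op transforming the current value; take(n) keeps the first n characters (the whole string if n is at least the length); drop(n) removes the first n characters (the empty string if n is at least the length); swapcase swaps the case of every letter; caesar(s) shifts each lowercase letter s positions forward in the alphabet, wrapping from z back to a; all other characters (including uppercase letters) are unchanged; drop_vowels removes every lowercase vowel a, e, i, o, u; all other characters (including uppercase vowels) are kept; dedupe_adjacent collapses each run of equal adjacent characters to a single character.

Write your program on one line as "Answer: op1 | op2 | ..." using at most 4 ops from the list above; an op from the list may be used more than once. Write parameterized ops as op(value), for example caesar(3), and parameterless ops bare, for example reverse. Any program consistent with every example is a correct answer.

dedupe_adjacent | reverse | caesar(2) | swapcase

Check, running the answer program on each example:
  "cisnttmuc" -> "cisntmuc" -> "cumtnsic" -> "ewovpuke" -> "EWOVPUKE"
  "kvmgixlumhz" -> "kvmgixlumhz" -> "zhmulxigmvk" -> "bjownzkioxm" -> "BJOWNZKIOXM"
  "gyj" -> "gyj" -> "jyg" -> "lai" -> "LAI"
  "tvxgxqecqzpf" -> "tvxgxqecqzpf" -> "fpzqceqxgxvt" -> "hrbsegszizxv" -> "HRBSEGSZIZXV"
  "uxbf" -> "uxbf" -> "fbxu" -> "hdzw" -> "HDZW"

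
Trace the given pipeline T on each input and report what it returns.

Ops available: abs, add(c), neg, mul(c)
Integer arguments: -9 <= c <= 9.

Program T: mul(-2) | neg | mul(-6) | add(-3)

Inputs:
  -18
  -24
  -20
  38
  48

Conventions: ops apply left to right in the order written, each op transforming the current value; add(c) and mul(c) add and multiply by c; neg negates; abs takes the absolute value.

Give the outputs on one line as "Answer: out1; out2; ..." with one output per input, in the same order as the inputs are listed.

Execution, op by op:
  -18 -> 36 -> -36 -> 216 -> 213
  -24 -> 48 -> -48 -> 288 -> 285
  -20 -> 40 -> -40 -> 240 -> 237
  38 -> -76 -> 76 -> -456 -> -459
  48 -> -96 -> 96 -> -576 -> -579

213; 285; 237; -459; -579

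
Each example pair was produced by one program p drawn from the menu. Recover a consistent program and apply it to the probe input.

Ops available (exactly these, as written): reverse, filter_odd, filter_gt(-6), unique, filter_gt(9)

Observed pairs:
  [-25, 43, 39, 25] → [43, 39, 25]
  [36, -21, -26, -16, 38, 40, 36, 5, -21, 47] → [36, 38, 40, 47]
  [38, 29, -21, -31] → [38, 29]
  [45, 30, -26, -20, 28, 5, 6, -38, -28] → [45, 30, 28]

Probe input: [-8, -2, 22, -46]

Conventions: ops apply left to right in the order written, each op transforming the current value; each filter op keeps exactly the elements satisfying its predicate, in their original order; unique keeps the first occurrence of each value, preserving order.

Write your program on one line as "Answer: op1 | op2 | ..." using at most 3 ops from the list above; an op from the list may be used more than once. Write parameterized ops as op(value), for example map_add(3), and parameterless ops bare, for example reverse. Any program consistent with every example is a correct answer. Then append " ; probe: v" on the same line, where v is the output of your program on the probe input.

unique | filter_gt(9) ; probe: [22]

Check, running the answer program on each example:
  [-25, 43, 39, 25] -> [-25, 43, 39, 25] -> [43, 39, 25]
  [36, -21, -26, -16, 38, 40, 36, 5, -21, 47] -> [36, -21, -26, -16, 38, 40, 5, 47] -> [36, 38, 40, 47]
  [38, 29, -21, -31] -> [38, 29, -21, -31] -> [38, 29]
  [45, 30, -26, -20, 28, 5, 6, -38, -28] -> [45, 30, -26, -20, 28, 5, 6, -38, -28] -> [45, 30, 28]
  probe: [-8, -2, 22, -46] -> [-8, -2, 22, -46] -> [22]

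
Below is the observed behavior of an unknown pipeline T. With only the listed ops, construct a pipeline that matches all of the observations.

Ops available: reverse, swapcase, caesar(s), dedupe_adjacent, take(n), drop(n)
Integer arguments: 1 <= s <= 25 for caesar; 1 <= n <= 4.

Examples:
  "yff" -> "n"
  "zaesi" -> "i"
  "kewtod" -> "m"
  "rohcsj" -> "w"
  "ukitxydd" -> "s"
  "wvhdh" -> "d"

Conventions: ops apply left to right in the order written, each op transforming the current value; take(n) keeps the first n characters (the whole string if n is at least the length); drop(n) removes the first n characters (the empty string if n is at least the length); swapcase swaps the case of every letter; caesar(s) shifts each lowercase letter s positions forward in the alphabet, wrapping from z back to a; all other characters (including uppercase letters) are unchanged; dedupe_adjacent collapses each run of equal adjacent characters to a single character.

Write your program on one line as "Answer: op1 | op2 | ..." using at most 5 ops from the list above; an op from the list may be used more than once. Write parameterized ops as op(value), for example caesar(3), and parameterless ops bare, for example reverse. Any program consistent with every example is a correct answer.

drop(1) | take(1) | caesar(17) | caesar(17)

Check, running the answer program on each example:
  "yff" -> "ff" -> "f" -> "w" -> "n"
  "zaesi" -> "aesi" -> "a" -> "r" -> "i"
  "kewtod" -> "ewtod" -> "e" -> "v" -> "m"
  "rohcsj" -> "ohcsj" -> "o" -> "f" -> "w"
  "ukitxydd" -> "kitxydd" -> "k" -> "b" -> "s"
  "wvhdh" -> "vhdh" -> "v" -> "m" -> "d"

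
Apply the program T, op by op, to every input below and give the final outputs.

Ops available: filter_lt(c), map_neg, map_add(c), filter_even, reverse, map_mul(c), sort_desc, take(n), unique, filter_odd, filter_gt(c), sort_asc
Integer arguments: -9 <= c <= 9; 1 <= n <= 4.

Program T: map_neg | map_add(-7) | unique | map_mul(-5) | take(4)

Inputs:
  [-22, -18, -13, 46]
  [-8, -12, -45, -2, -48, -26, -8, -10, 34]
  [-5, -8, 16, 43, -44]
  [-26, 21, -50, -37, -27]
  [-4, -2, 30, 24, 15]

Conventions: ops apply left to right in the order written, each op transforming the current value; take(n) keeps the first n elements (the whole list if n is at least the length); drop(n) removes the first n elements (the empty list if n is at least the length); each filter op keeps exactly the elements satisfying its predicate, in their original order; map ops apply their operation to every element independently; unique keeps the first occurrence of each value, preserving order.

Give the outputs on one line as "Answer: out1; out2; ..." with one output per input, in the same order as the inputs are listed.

[-75, -55, -30, 265]; [-5, -25, -190, 25]; [10, -5, 115, 250]; [-95, 140, -215, -150]; [15, 25, 185, 155]

Execution, op by op:
  [-22, -18, -13, 46] -> [22, 18, 13, -46] -> [15, 11, 6, -53] -> [15, 11, 6, -53] -> [-75, -55, -30, 265] -> [-75, -55, -30, 265]
  [-8, -12, -45, -2, -48, -26, -8, -10, 34] -> [8, 12, 45, 2, 48, 26, 8, 10, -34] -> [1, 5, 38, -5, 41, 19, 1, 3, -41] -> [1, 5, 38, -5, 41, 19, 3, -41] -> [-5, -25, -190, 25, -205, -95, -15, 205] -> [-5, -25, -190, 25]
  [-5, -8, 16, 43, -44] -> [5, 8, -16, -43, 44] -> [-2, 1, -23, -50, 37] -> [-2, 1, -23, -50, 37] -> [10, -5, 115, 250, -185] -> [10, -5, 115, 250]
  [-26, 21, -50, -37, -27] -> [26, -21, 50, 37, 27] -> [19, -28, 43, 30, 20] -> [19, -28, 43, 30, 20] -> [-95, 140, -215, -150, -100] -> [-95, 140, -215, -150]
  [-4, -2, 30, 24, 15] -> [4, 2, -30, -24, -15] -> [-3, -5, -37, -31, -22] -> [-3, -5, -37, -31, -22] -> [15, 25, 185, 155, 110] -> [15, 25, 185, 155]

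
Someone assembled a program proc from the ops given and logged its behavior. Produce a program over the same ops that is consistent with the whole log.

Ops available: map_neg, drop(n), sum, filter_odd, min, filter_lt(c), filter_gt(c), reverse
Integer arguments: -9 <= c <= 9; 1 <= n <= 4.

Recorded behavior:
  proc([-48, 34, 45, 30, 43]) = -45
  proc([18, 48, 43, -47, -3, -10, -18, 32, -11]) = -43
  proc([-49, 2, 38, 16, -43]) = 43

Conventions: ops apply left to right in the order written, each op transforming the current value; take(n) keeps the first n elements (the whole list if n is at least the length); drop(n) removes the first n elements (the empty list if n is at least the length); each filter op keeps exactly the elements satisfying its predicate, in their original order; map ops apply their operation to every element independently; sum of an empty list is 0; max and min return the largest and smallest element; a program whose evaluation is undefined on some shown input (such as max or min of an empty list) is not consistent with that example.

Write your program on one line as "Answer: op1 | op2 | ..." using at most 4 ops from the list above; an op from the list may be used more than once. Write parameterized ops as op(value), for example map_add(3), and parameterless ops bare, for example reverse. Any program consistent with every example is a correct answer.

reverse | filter_odd | map_neg | min

Check, running the answer program on each example:
  [-48, 34, 45, 30, 43] -> [43, 30, 45, 34, -48] -> [43, 45] -> [-43, -45] -> -45
  [18, 48, 43, -47, -3, -10, -18, 32, -11] -> [-11, 32, -18, -10, -3, -47, 43, 48, 18] -> [-11, -3, -47, 43] -> [11, 3, 47, -43] -> -43
  [-49, 2, 38, 16, -43] -> [-43, 16, 38, 2, -49] -> [-43, -49] -> [43, 49] -> 43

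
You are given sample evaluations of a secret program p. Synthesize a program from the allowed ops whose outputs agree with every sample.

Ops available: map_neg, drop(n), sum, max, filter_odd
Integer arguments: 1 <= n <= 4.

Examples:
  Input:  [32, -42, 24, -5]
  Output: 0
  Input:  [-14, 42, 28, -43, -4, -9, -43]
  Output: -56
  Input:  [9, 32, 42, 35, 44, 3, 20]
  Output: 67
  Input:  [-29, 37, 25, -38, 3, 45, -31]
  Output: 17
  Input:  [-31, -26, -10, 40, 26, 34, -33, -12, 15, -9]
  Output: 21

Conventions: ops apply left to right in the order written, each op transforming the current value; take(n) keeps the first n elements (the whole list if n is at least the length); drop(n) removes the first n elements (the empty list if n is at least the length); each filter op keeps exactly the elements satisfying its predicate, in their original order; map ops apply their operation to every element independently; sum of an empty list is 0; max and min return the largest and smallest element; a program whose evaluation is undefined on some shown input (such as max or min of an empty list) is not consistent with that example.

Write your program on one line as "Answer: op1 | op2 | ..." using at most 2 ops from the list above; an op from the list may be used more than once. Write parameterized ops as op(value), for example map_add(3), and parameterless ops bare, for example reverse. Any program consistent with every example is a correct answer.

drop(4) | sum

Check, running the answer program on each example:
  [32, -42, 24, -5] -> [] -> 0
  [-14, 42, 28, -43, -4, -9, -43] -> [-4, -9, -43] -> -56
  [9, 32, 42, 35, 44, 3, 20] -> [44, 3, 20] -> 67
  [-29, 37, 25, -38, 3, 45, -31] -> [3, 45, -31] -> 17
  [-31, -26, -10, 40, 26, 34, -33, -12, 15, -9] -> [26, 34, -33, -12, 15, -9] -> 21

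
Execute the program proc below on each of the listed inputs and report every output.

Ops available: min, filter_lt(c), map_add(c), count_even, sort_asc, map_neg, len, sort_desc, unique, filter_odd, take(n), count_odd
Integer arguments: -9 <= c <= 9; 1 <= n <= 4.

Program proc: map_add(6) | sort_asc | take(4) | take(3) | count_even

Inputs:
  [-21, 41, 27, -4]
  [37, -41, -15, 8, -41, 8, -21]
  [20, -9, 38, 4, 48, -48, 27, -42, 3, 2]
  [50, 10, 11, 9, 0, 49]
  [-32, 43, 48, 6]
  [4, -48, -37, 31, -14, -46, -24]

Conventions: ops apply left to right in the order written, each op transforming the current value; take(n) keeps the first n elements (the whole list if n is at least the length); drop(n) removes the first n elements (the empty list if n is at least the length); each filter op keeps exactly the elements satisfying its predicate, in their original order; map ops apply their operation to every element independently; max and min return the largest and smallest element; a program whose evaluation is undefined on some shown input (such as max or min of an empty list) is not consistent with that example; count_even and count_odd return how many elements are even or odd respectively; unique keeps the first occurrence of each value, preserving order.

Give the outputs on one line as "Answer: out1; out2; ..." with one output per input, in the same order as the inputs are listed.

Execution, op by op:
  [-21, 41, 27, -4] -> [-15, 47, 33, 2] -> [-15, 2, 33, 47] -> [-15, 2, 33, 47] -> [-15, 2, 33] -> 1
  [37, -41, -15, 8, -41, 8, -21] -> [43, -35, -9, 14, -35, 14, -15] -> [-35, -35, -15, -9, 14, 14, 43] -> [-35, -35, -15, -9] -> [-35, -35, -15] -> 0
  [20, -9, 38, 4, 48, -48, 27, -42, 3, 2] -> [26, -3, 44, 10, 54, -42, 33, -36, 9, 8] -> [-42, -36, -3, 8, 9, 10, 26, 33, 44, 54] -> [-42, -36, -3, 8] -> [-42, -36, -3] -> 2
  [50, 10, 11, 9, 0, 49] -> [56, 16, 17, 15, 6, 55] -> [6, 15, 16, 17, 55, 56] -> [6, 15, 16, 17] -> [6, 15, 16] -> 2
  [-32, 43, 48, 6] -> [-26, 49, 54, 12] -> [-26, 12, 49, 54] -> [-26, 12, 49, 54] -> [-26, 12, 49] -> 2
  [4, -48, -37, 31, -14, -46, -24] -> [10, -42, -31, 37, -8, -40, -18] -> [-42, -40, -31, -18, -8, 10, 37] -> [-42, -40, -31, -18] -> [-42, -40, -31] -> 2

1; 0; 2; 2; 2; 2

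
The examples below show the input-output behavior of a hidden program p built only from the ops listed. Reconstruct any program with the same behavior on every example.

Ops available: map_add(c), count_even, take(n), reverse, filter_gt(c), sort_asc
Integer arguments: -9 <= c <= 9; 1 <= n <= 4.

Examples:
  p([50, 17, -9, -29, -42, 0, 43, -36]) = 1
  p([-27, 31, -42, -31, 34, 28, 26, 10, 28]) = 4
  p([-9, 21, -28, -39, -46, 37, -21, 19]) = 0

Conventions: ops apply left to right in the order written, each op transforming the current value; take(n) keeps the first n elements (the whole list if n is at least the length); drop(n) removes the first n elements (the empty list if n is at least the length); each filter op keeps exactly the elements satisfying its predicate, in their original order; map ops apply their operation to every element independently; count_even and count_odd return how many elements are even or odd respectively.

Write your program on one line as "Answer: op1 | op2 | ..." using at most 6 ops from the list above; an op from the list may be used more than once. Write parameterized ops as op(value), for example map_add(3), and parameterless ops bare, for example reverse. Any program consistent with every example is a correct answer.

map_add(-8) | sort_asc | reverse | filter_gt(2) | count_even

Check, running the answer program on each example:
  [50, 17, -9, -29, -42, 0, 43, -36] -> [42, 9, -17, -37, -50, -8, 35, -44] -> [-50, -44, -37, -17, -8, 9, 35, 42] -> [42, 35, 9, -8, -17, -37, -44, -50] -> [42, 35, 9] -> 1
  [-27, 31, -42, -31, 34, 28, 26, 10, 28] -> [-35, 23, -50, -39, 26, 20, 18, 2, 20] -> [-50, -39, -35, 2, 18, 20, 20, 23, 26] -> [26, 23, 20, 20, 18, 2, -35, -39, -50] -> [26, 23, 20, 20, 18] -> 4
  [-9, 21, -28, -39, -46, 37, -21, 19] -> [-17, 13, -36, -47, -54, 29, -29, 11] -> [-54, -47, -36, -29, -17, 11, 13, 29] -> [29, 13, 11, -17, -29, -36, -47, -54] -> [29, 13, 11] -> 0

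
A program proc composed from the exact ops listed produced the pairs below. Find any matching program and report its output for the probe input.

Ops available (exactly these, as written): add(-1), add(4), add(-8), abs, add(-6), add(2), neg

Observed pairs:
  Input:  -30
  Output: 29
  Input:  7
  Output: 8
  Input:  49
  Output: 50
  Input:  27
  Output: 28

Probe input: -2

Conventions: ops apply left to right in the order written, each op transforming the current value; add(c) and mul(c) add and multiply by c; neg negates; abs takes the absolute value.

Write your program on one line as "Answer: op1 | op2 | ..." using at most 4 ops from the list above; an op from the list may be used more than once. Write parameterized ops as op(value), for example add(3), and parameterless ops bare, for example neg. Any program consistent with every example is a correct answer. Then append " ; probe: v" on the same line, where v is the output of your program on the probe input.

add(-1) | add(2) | abs ; probe: 1

Check, running the answer program on each example:
  -30 -> -31 -> -29 -> 29
  7 -> 6 -> 8 -> 8
  49 -> 48 -> 50 -> 50
  27 -> 26 -> 28 -> 28
  probe: -2 -> -3 -> -1 -> 1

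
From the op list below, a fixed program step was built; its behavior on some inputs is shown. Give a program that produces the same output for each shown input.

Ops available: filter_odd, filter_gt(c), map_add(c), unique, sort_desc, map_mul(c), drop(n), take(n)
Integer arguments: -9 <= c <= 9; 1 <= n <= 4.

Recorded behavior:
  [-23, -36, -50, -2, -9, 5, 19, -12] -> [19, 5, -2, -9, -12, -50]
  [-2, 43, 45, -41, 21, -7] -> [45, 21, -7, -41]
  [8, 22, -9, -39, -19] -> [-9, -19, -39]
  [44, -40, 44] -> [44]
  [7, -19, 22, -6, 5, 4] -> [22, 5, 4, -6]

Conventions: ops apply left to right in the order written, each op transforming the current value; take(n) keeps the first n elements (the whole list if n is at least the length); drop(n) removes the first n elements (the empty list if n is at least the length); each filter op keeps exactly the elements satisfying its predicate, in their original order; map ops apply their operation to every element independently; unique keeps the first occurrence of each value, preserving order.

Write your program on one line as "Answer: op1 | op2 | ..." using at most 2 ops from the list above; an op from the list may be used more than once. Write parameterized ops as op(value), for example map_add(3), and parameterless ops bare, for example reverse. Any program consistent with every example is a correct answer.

drop(2) | sort_desc

Check, running the answer program on each example:
  [-23, -36, -50, -2, -9, 5, 19, -12] -> [-50, -2, -9, 5, 19, -12] -> [19, 5, -2, -9, -12, -50]
  [-2, 43, 45, -41, 21, -7] -> [45, -41, 21, -7] -> [45, 21, -7, -41]
  [8, 22, -9, -39, -19] -> [-9, -39, -19] -> [-9, -19, -39]
  [44, -40, 44] -> [44] -> [44]
  [7, -19, 22, -6, 5, 4] -> [22, -6, 5, 4] -> [22, 5, 4, -6]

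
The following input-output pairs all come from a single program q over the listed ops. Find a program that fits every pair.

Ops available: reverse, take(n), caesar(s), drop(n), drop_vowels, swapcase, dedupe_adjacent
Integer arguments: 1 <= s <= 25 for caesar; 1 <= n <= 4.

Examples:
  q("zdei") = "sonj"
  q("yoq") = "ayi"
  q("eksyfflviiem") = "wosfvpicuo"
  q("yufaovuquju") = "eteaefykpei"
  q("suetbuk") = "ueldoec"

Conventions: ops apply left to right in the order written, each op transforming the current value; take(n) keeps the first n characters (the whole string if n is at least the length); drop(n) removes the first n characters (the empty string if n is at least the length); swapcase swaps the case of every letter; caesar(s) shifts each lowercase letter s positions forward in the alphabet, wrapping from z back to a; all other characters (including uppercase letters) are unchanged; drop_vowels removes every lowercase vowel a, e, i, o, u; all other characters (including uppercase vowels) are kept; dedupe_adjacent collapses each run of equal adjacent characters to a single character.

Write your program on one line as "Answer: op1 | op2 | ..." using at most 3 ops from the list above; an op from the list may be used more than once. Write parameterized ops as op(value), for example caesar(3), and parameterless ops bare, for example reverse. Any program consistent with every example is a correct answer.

dedupe_adjacent | caesar(10) | reverse

Check, running the answer program on each example:
  "zdei" -> "zdei" -> "jnos" -> "sonj"
  "yoq" -> "yoq" -> "iya" -> "ayi"
  "eksyfflviiem" -> "eksyflviem" -> "oucipvfsow" -> "wosfvpicuo"
  "yufaovuquju" -> "yufaovuquju" -> "iepkyfeaete" -> "eteaefykpei"
  "suetbuk" -> "suetbuk" -> "ceodleu" -> "ueldoec"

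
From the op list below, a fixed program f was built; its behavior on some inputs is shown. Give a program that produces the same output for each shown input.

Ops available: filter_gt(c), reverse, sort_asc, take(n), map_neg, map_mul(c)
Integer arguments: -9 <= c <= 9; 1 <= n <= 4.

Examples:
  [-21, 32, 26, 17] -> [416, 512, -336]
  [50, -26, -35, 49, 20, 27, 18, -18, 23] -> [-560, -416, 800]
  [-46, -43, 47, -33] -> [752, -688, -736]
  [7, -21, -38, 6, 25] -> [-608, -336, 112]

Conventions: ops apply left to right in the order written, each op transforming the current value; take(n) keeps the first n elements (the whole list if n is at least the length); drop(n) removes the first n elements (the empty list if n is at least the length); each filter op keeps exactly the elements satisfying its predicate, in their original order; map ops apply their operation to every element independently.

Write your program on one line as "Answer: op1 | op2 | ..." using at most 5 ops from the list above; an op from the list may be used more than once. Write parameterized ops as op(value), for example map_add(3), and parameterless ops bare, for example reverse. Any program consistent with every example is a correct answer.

take(3) | map_mul(-2) | reverse | map_mul(-8)

Check, running the answer program on each example:
  [-21, 32, 26, 17] -> [-21, 32, 26] -> [42, -64, -52] -> [-52, -64, 42] -> [416, 512, -336]
  [50, -26, -35, 49, 20, 27, 18, -18, 23] -> [50, -26, -35] -> [-100, 52, 70] -> [70, 52, -100] -> [-560, -416, 800]
  [-46, -43, 47, -33] -> [-46, -43, 47] -> [92, 86, -94] -> [-94, 86, 92] -> [752, -688, -736]
  [7, -21, -38, 6, 25] -> [7, -21, -38] -> [-14, 42, 76] -> [76, 42, -14] -> [-608, -336, 112]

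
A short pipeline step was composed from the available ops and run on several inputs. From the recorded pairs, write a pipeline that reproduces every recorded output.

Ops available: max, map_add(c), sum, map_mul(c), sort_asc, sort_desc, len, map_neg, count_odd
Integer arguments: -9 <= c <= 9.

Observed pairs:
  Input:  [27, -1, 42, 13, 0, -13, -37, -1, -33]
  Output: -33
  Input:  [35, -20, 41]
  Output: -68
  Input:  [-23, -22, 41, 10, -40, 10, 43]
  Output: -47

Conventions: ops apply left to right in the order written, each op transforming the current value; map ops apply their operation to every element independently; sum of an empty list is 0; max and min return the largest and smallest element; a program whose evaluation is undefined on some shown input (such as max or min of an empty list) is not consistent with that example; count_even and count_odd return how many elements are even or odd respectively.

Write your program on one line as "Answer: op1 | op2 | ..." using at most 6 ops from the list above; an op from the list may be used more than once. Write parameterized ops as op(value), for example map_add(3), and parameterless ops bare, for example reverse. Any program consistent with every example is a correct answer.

map_neg | sort_asc | map_add(5) | map_add(-9) | sort_desc | sum

Check, running the answer program on each example:
  [27, -1, 42, 13, 0, -13, -37, -1, -33] -> [-27, 1, -42, -13, 0, 13, 37, 1, 33] -> [-42, -27, -13, 0, 1, 1, 13, 33, 37] -> [-37, -22, -8, 5, 6, 6, 18, 38, 42] -> [-46, -31, -17, -4, -3, -3, 9, 29, 33] -> [33, 29, 9, -3, -3, -4, -17, -31, -46] -> -33
  [35, -20, 41] -> [-35, 20, -41] -> [-41, -35, 20] -> [-36, -30, 25] -> [-45, -39, 16] -> [16, -39, -45] -> -68
  [-23, -22, 41, 10, -40, 10, 43] -> [23, 22, -41, -10, 40, -10, -43] -> [-43, -41, -10, -10, 22, 23, 40] -> [-38, -36, -5, -5, 27, 28, 45] -> [-47, -45, -14, -14, 18, 19, 36] -> [36, 19, 18, -14, -14, -45, -47] -> -47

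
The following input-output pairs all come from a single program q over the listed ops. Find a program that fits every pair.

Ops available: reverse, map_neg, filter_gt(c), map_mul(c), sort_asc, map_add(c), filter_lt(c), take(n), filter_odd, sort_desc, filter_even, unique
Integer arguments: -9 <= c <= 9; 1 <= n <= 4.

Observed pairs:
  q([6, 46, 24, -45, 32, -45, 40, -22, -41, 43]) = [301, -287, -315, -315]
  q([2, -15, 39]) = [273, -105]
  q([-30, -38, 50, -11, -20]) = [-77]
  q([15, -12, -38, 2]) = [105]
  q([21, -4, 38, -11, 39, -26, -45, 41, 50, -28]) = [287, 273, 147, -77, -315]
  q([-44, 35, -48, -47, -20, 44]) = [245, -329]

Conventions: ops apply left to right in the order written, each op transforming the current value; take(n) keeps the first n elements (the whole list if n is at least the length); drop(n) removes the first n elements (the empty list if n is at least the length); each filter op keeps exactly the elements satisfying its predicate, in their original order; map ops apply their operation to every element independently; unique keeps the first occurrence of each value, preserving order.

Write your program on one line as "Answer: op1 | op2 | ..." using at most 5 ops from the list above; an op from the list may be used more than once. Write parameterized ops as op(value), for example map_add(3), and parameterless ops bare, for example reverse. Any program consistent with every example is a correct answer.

map_mul(7) | reverse | sort_asc | sort_desc | filter_odd

Check, running the answer program on each example:
  [6, 46, 24, -45, 32, -45, 40, -22, -41, 43] -> [42, 322, 168, -315, 224, -315, 280, -154, -287, 301] -> [301, -287, -154, 280, -315, 224, -315, 168, 322, 42] -> [-315, -315, -287, -154, 42, 168, 224, 280, 301, 322] -> [322, 301, 280, 224, 168, 42, -154, -287, -315, -315] -> [301, -287, -315, -315]
  [2, -15, 39] -> [14, -105, 273] -> [273, -105, 14] -> [-105, 14, 273] -> [273, 14, -105] -> [273, -105]
  [-30, -38, 50, -11, -20] -> [-210, -266, 350, -77, -140] -> [-140, -77, 350, -266, -210] -> [-266, -210, -140, -77, 350] -> [350, -77, -140, -210, -266] -> [-77]
  [15, -12, -38, 2] -> [105, -84, -266, 14] -> [14, -266, -84, 105] -> [-266, -84, 14, 105] -> [105, 14, -84, -266] -> [105]
  [21, -4, 38, -11, 39, -26, -45, 41, 50, -28] -> [147, -28, 266, -77, 273, -182, -315, 287, 350, -196] -> [-196, 350, 287, -315, -182, 273, -77, 266, -28, 147] -> [-315, -196, -182, -77, -28, 147, 266, 273, 287, 350] -> [350, 287, 273, 266, 147, -28, -77, -182, -196, -315] -> [287, 273, 147, -77, -315]
  [-44, 35, -48, -47, -20, 44] -> [-308, 245, -336, -329, -140, 308] -> [308, -140, -329, -336, 245, -308] -> [-336, -329, -308, -140, 245, 308] -> [308, 245, -140, -308, -329, -336] -> [245, -329]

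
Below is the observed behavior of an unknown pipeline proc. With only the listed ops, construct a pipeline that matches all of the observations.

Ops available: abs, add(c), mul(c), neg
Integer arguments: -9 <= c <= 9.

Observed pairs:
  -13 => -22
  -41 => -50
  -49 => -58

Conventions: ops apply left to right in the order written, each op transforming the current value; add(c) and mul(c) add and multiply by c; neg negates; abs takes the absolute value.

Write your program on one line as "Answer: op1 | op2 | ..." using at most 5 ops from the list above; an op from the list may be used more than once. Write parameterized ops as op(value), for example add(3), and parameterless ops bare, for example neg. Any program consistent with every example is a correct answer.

neg | add(1) | add(8) | neg

Check, running the answer program on each example:
  -13 -> 13 -> 14 -> 22 -> -22
  -41 -> 41 -> 42 -> 50 -> -50
  -49 -> 49 -> 50 -> 58 -> -58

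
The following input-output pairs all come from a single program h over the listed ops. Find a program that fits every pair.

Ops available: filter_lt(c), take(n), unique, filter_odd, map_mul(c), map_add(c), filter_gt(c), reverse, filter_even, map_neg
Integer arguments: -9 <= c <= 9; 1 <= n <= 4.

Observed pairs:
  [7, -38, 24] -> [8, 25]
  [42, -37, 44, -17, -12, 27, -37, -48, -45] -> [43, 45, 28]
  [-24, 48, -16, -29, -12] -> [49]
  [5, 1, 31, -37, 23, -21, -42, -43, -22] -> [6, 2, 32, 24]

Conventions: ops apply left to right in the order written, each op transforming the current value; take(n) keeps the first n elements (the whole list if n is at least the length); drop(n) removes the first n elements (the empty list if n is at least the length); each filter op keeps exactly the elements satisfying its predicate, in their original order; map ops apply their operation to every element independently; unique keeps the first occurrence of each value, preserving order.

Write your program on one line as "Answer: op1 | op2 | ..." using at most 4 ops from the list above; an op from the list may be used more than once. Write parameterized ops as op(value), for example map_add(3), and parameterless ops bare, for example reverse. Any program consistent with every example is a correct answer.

unique | filter_gt(-4) | map_add(1)

Check, running the answer program on each example:
  [7, -38, 24] -> [7, -38, 24] -> [7, 24] -> [8, 25]
  [42, -37, 44, -17, -12, 27, -37, -48, -45] -> [42, -37, 44, -17, -12, 27, -48, -45] -> [42, 44, 27] -> [43, 45, 28]
  [-24, 48, -16, -29, -12] -> [-24, 48, -16, -29, -12] -> [48] -> [49]
  [5, 1, 31, -37, 23, -21, -42, -43, -22] -> [5, 1, 31, -37, 23, -21, -42, -43, -22] -> [5, 1, 31, 23] -> [6, 2, 32, 24]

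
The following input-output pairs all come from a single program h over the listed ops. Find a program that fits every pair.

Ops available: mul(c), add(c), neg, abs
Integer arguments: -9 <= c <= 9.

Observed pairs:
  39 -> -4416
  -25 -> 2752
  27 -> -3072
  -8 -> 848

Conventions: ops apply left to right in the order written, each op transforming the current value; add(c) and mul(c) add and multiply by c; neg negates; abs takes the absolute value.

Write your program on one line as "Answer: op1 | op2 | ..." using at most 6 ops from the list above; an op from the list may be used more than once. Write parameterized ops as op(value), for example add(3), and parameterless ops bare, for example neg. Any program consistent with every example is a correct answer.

mul(7) | add(3) | mul(-8) | mul(-2) | mul(-1)

Check, running the answer program on each example:
  39 -> 273 -> 276 -> -2208 -> 4416 -> -4416
  -25 -> -175 -> -172 -> 1376 -> -2752 -> 2752
  27 -> 189 -> 192 -> -1536 -> 3072 -> -3072
  -8 -> -56 -> -53 -> 424 -> -848 -> 848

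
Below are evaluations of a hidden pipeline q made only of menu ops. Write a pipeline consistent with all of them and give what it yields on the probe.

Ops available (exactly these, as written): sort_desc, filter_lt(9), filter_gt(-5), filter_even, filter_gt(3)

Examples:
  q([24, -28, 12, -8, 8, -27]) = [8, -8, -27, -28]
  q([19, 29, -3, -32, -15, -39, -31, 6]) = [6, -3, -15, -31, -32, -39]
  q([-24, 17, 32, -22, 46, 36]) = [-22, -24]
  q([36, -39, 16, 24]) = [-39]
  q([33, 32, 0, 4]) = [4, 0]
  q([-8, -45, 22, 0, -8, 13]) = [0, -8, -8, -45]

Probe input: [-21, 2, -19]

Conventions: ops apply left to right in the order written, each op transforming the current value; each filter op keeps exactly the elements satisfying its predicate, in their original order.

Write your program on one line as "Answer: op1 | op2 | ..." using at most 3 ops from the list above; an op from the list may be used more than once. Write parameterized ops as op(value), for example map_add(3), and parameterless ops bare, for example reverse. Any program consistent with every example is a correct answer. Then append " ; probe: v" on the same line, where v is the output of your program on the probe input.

sort_desc | filter_lt(9) ; probe: [2, -19, -21]

Check, running the answer program on each example:
  [24, -28, 12, -8, 8, -27] -> [24, 12, 8, -8, -27, -28] -> [8, -8, -27, -28]
  [19, 29, -3, -32, -15, -39, -31, 6] -> [29, 19, 6, -3, -15, -31, -32, -39] -> [6, -3, -15, -31, -32, -39]
  [-24, 17, 32, -22, 46, 36] -> [46, 36, 32, 17, -22, -24] -> [-22, -24]
  [36, -39, 16, 24] -> [36, 24, 16, -39] -> [-39]
  [33, 32, 0, 4] -> [33, 32, 4, 0] -> [4, 0]
  [-8, -45, 22, 0, -8, 13] -> [22, 13, 0, -8, -8, -45] -> [0, -8, -8, -45]
  probe: [-21, 2, -19] -> [2, -19, -21] -> [2, -19, -21]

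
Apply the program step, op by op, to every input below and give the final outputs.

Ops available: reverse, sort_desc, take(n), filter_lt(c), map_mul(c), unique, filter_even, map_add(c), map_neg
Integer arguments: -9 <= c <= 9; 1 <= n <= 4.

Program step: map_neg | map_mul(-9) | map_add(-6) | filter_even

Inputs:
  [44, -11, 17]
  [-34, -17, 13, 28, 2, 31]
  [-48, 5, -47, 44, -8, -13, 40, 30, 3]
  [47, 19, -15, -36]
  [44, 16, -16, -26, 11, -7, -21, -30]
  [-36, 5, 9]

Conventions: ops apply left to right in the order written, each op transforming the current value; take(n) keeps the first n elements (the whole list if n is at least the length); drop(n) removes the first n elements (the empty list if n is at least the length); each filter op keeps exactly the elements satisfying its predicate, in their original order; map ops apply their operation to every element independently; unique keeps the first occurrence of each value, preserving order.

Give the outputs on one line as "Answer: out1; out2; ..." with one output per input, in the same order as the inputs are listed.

[390]; [-312, 246, 12]; [-438, 390, -78, 354, 264]; [-330]; [390, 138, -150, -240, -276]; [-330]

Execution, op by op:
  [44, -11, 17] -> [-44, 11, -17] -> [396, -99, 153] -> [390, -105, 147] -> [390]
  [-34, -17, 13, 28, 2, 31] -> [34, 17, -13, -28, -2, -31] -> [-306, -153, 117, 252, 18, 279] -> [-312, -159, 111, 246, 12, 273] -> [-312, 246, 12]
  [-48, 5, -47, 44, -8, -13, 40, 30, 3] -> [48, -5, 47, -44, 8, 13, -40, -30, -3] -> [-432, 45, -423, 396, -72, -117, 360, 270, 27] -> [-438, 39, -429, 390, -78, -123, 354, 264, 21] -> [-438, 390, -78, 354, 264]
  [47, 19, -15, -36] -> [-47, -19, 15, 36] -> [423, 171, -135, -324] -> [417, 165, -141, -330] -> [-330]
  [44, 16, -16, -26, 11, -7, -21, -30] -> [-44, -16, 16, 26, -11, 7, 21, 30] -> [396, 144, -144, -234, 99, -63, -189, -270] -> [390, 138, -150, -240, 93, -69, -195, -276] -> [390, 138, -150, -240, -276]
  [-36, 5, 9] -> [36, -5, -9] -> [-324, 45, 81] -> [-330, 39, 75] -> [-330]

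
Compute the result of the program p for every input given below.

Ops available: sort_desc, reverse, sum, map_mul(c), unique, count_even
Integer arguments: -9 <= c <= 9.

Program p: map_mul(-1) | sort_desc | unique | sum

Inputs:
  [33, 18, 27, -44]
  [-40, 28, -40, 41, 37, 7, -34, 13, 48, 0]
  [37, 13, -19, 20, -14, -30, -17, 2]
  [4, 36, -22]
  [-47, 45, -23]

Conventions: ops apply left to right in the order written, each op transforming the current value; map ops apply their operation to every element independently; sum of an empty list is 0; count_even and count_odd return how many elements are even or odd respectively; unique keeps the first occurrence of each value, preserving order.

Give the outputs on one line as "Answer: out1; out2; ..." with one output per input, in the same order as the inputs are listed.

Execution, op by op:
  [33, 18, 27, -44] -> [-33, -18, -27, 44] -> [44, -18, -27, -33] -> [44, -18, -27, -33] -> -34
  [-40, 28, -40, 41, 37, 7, -34, 13, 48, 0] -> [40, -28, 40, -41, -37, -7, 34, -13, -48, 0] -> [40, 40, 34, 0, -7, -13, -28, -37, -41, -48] -> [40, 34, 0, -7, -13, -28, -37, -41, -48] -> -100
  [37, 13, -19, 20, -14, -30, -17, 2] -> [-37, -13, 19, -20, 14, 30, 17, -2] -> [30, 19, 17, 14, -2, -13, -20, -37] -> [30, 19, 17, 14, -2, -13, -20, -37] -> 8
  [4, 36, -22] -> [-4, -36, 22] -> [22, -4, -36] -> [22, -4, -36] -> -18
  [-47, 45, -23] -> [47, -45, 23] -> [47, 23, -45] -> [47, 23, -45] -> 25

-34; -100; 8; -18; 25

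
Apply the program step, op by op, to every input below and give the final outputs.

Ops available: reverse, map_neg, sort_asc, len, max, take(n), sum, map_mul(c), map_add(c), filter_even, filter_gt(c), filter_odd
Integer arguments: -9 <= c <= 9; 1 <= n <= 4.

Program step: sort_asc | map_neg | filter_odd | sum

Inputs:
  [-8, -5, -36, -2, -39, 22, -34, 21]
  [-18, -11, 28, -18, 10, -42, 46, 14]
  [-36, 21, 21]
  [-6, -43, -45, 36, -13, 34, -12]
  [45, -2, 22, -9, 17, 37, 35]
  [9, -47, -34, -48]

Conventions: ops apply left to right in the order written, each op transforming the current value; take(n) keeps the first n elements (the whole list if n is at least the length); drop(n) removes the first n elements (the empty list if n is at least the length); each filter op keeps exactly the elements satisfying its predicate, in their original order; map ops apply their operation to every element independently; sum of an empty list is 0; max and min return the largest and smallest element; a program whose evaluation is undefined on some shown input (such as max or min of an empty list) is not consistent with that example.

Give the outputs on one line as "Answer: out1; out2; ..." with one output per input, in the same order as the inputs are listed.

23; 11; -42; 101; -125; 38

Execution, op by op:
  [-8, -5, -36, -2, -39, 22, -34, 21] -> [-39, -36, -34, -8, -5, -2, 21, 22] -> [39, 36, 34, 8, 5, 2, -21, -22] -> [39, 5, -21] -> 23
  [-18, -11, 28, -18, 10, -42, 46, 14] -> [-42, -18, -18, -11, 10, 14, 28, 46] -> [42, 18, 18, 11, -10, -14, -28, -46] -> [11] -> 11
  [-36, 21, 21] -> [-36, 21, 21] -> [36, -21, -21] -> [-21, -21] -> -42
  [-6, -43, -45, 36, -13, 34, -12] -> [-45, -43, -13, -12, -6, 34, 36] -> [45, 43, 13, 12, 6, -34, -36] -> [45, 43, 13] -> 101
  [45, -2, 22, -9, 17, 37, 35] -> [-9, -2, 17, 22, 35, 37, 45] -> [9, 2, -17, -22, -35, -37, -45] -> [9, -17, -35, -37, -45] -> -125
  [9, -47, -34, -48] -> [-48, -47, -34, 9] -> [48, 47, 34, -9] -> [47, -9] -> 38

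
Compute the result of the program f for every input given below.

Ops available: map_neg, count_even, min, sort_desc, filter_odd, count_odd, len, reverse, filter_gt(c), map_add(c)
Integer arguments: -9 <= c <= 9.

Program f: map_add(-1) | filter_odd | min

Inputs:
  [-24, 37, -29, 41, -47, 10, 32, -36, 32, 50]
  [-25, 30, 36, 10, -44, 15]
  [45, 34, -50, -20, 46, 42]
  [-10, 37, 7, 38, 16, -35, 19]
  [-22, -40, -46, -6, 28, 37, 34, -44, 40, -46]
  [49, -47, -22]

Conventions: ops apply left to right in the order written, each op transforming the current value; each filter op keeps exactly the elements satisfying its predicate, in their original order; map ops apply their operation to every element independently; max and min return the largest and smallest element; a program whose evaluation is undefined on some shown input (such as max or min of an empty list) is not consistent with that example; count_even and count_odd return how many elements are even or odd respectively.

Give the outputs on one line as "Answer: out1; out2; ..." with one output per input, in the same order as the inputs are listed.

-37; -45; -51; -11; -47; -23

Execution, op by op:
  [-24, 37, -29, 41, -47, 10, 32, -36, 32, 50] -> [-25, 36, -30, 40, -48, 9, 31, -37, 31, 49] -> [-25, 9, 31, -37, 31, 49] -> -37
  [-25, 30, 36, 10, -44, 15] -> [-26, 29, 35, 9, -45, 14] -> [29, 35, 9, -45] -> -45
  [45, 34, -50, -20, 46, 42] -> [44, 33, -51, -21, 45, 41] -> [33, -51, -21, 45, 41] -> -51
  [-10, 37, 7, 38, 16, -35, 19] -> [-11, 36, 6, 37, 15, -36, 18] -> [-11, 37, 15] -> -11
  [-22, -40, -46, -6, 28, 37, 34, -44, 40, -46] -> [-23, -41, -47, -7, 27, 36, 33, -45, 39, -47] -> [-23, -41, -47, -7, 27, 33, -45, 39, -47] -> -47
  [49, -47, -22] -> [48, -48, -23] -> [-23] -> -23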